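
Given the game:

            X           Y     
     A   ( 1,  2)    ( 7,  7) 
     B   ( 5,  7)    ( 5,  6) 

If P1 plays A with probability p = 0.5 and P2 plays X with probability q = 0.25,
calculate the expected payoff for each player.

E[P1] = 5.25, E[P2] = 6.0

Work:
E[P1] = p·q·π₁(A,X) + p·(1-q)·π₁(A,Y) + (1-p)·q·π₁(B,X) + (1-p)·(1-q)·π₁(B,Y)
= 0.5·0.25·1 + 0.5·0.75·7 + 0.5·0.25·5 + 0.5·0.75·5
= 5.25

E[P2] = 6.0 (similar calculation)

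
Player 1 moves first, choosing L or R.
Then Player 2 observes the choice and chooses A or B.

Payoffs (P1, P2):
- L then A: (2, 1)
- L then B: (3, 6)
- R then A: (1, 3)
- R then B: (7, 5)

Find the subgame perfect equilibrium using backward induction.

P1 plays R, P2 plays B after L and B after R; Payoff (7, 5)

Work:
Backward induction:
After L: P2 chooses B → P1 gets 3
After R: P2 chooses B → P1 gets 7
P1 chooses R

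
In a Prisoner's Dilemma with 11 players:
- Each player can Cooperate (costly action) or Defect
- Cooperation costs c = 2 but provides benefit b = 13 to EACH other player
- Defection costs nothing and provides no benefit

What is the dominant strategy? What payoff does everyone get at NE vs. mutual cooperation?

Dominant: Defect; NE payoff = 0; Coop payoff = 128

Work:
Defect dominates (saves cost c = 2, benefit to others is external)
NE: All defect → everyone gets 0
If all cooperate: each receives (10)×13 - 2 = 128
Social dilemma: 128 > 0 but NE gives 0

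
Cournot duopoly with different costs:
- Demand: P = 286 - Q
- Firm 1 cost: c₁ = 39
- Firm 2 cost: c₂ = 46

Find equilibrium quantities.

q₁* = 84.67, q₂* = 77.67

Work:
Reaction: q₁ = (286 - 39 - q₂)/2
Reaction: q₂ = (286 - 46 - q₁)/2
Solve simultaneously:
q₁* = (286 - 2×39 + 46)/3 = 84.67
q₂* = (286 - 2×46 + 39)/3 = 77.67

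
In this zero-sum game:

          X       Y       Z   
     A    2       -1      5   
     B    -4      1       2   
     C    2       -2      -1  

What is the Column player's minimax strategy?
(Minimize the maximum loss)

Column should play Y, value = 1

Work:
Column player minimizes Row's maximum payoff:
Column X: max payoff to Row = 2
Column Y: max payoff to Row = 1
Column Z: max payoff to Row = 5
Minimum is 1, achieved by column Y.
Minimax strategy: Y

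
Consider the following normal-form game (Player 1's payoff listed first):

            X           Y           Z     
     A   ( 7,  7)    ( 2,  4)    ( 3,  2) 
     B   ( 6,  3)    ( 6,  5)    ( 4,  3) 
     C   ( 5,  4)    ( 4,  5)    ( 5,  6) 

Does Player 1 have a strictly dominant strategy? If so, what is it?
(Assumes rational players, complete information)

No strictly dominant strategy exists for Player 1

Work:
A strategy strictly dominates another if it gives a strictly higher payoff against every opponent action. Compare each pair of P1's strategies column-by-column:
  A vs B: [7 vs 6, 2 vs 6, 3 vs 4] → A does not strictly dominate B (column Y: 2 ≤ 6)
  A vs C: [7 vs 5, 2 vs 4, 3 vs 5] → A does not strictly dominate C (column Y: 2 ≤ 4)
  B vs A: [6 vs 7, 6 vs 2, 4 vs 3] → B does not strictly dominate A (column X: 6 ≤ 7)
  B vs C: [6 vs 5, 6 vs 4, 4 vs 5] → B does not strictly dominate C (column Z: 4 ≤ 5)
  C vs A: [5 vs 7, 4 vs 2, 5 vs 3] → C does not strictly dominate A (column X: 5 ≤ 7)
  C vs B: [5 vs 6, 4 vs 6, 5 vs 4] → C does not strictly dominate B (column X: 5 ≤ 6)
No single strategy strictly dominates all others → no strictly dominant strategy.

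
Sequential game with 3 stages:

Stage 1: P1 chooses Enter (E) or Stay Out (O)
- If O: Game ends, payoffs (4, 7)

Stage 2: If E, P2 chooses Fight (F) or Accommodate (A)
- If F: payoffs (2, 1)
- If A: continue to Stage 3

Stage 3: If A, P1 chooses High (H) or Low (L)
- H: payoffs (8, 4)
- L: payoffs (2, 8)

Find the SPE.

SPE: (E, A, H); Outcome (8, 4)

Work:
Stage 3: P1 chooses H (8 vs 2)
Stage 2: P2: F->1, A->4 (anticipating H). Choose A
Stage 1: P1: O->4, E->8 (anticipating A, H). Choose E
SPE path: E -> A -> H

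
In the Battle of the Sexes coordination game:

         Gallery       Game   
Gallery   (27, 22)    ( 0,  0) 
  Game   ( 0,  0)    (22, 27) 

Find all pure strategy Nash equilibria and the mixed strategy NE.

Pure NE: (Gallery, Gallery) and (Game, Game); Mixed NE: p = 0.551, q = 0.449

Work:
Check pure NE:
(Gallery, Gallery): (27, 22) - no unilateral deviation beneficial
(Game, Game): (22, 27) - no unilateral deviation beneficial
Mixed NE: P1 plays Gallery with p = 0.551, P2 plays Gallery with q = 0.449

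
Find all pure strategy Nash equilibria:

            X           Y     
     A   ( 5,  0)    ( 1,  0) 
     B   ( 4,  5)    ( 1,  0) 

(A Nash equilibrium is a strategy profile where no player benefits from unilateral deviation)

Nash equilibrium: (A, X), (A, Y)

Work:
Best responses:
  P1 vs X: payoffs [5, 4] → best response A (payoff 5)
  P1 vs Y: payoffs [1, 1] → best response A/B (payoff 1)
  P2 vs A: payoffs [0, 0] → best response X/Y (payoff 0)
  P2 vs B: payoffs [5, 0] → best response X (payoff 5)
Mutual best responses: (A,X), (A,Y) → Nash equilibria.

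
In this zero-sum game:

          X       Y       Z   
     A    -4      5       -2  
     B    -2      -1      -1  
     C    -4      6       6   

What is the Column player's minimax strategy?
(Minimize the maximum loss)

Column should play X, value = -2

Work:
Column player minimizes Row's maximum payoff:
Column X: max payoff to Row = -2
Column Y: max payoff to Row = 6
Column Z: max payoff to Row = 6
Minimum is -2, achieved by column X.
Minimax strategy: X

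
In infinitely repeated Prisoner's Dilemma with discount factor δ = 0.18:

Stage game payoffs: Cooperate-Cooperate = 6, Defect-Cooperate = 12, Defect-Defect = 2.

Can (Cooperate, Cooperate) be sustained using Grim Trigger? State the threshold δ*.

δ* = 0.6; since δ = 0.18 < 0.6, cooperation cannot be sustained

Work:
For Grim Trigger:
Cooperate forever: 6/(1-δ)
Defect then punished: 12 + 2·δ/(1-δ)
Need: 6/(1-δ) ≥ 12 + 2·δ/(1-δ)
Solving: δ ≥ (T-R)/(T-P) = (12-6)/(12-2) = 0.6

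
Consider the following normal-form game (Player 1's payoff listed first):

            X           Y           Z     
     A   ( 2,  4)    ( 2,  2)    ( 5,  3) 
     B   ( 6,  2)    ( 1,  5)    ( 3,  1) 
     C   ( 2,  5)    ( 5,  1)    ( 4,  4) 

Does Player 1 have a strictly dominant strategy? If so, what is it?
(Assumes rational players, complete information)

No strictly dominant strategy exists for Player 1

Work:
A strategy strictly dominates another if it gives a strictly higher payoff against every opponent action. Compare each pair of P1's strategies column-by-column:
  A vs B: [2 vs 6, 2 vs 1, 5 vs 3] → A does not strictly dominate B (column X: 2 ≤ 6)
  A vs C: [2 vs 2, 2 vs 5, 5 vs 4] → A does not strictly dominate C (column X: 2 ≤ 2)
  B vs A: [6 vs 2, 1 vs 2, 3 vs 5] → B does not strictly dominate A (column Y: 1 ≤ 2)
  B vs C: [6 vs 2, 1 vs 5, 3 vs 4] → B does not strictly dominate C (column Y: 1 ≤ 5)
  C vs A: [2 vs 2, 5 vs 2, 4 vs 5] → C does not strictly dominate A (column X: 2 ≤ 2)
  C vs B: [2 vs 6, 5 vs 1, 4 vs 3] → C does not strictly dominate B (column X: 2 ≤ 6)
No single strategy strictly dominates all others → no strictly dominant strategy.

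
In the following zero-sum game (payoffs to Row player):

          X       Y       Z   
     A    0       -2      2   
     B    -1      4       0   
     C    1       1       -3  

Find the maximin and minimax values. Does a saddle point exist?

Maximin = -1, Minimax = 1, Saddle: False

Work:
Row minimums: [-2, -1, -3] → maximin = -1
Column maximums: [1, 4, 2] → minimax = 1
No saddle point (maximin ≠ minimax). Mixed strategy needed.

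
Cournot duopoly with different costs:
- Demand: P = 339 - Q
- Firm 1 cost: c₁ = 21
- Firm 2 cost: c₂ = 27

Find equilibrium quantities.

q₁* = 108.0, q₂* = 102.0

Work:
Reaction: q₁ = (339 - 21 - q₂)/2
Reaction: q₂ = (339 - 27 - q₁)/2
Solve simultaneously:
q₁* = (339 - 2×21 + 27)/3 = 108.0
q₂* = (339 - 2×27 + 21)/3 = 102.0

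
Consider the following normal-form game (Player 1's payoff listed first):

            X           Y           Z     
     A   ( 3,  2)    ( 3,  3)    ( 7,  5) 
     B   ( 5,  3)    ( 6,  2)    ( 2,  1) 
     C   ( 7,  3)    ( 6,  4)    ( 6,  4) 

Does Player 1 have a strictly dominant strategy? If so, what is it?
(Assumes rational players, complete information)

No strictly dominant strategy exists for Player 1

Work:
A strategy strictly dominates another if it gives a strictly higher payoff against every opponent action. Compare each pair of P1's strategies column-by-column:
  A vs B: [3 vs 5, 3 vs 6, 7 vs 2] → A does not strictly dominate B (column X: 3 ≤ 5)
  A vs C: [3 vs 7, 3 vs 6, 7 vs 6] → A does not strictly dominate C (column X: 3 ≤ 7)
  B vs A: [5 vs 3, 6 vs 3, 2 vs 7] → B does not strictly dominate A (column Z: 2 ≤ 7)
  B vs C: [5 vs 7, 6 vs 6, 2 vs 6] → B does not strictly dominate C (column X: 5 ≤ 7)
  C vs A: [7 vs 3, 6 vs 3, 6 vs 7] → C does not strictly dominate A (column Z: 6 ≤ 7)
  C vs B: [7 vs 5, 6 vs 6, 6 vs 2] → C does not strictly dominate B (column Y: 6 ≤ 6)
No single strategy strictly dominates all others → no strictly dominant strategy.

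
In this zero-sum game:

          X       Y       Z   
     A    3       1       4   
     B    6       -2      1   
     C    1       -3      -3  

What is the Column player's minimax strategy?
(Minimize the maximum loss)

Column should play Y, value = 1

Work:
Column player minimizes Row's maximum payoff:
Column X: max payoff to Row = 6
Column Y: max payoff to Row = 1
Column Z: max payoff to Row = 4
Minimum is 1, achieved by column Y.
Minimax strategy: Y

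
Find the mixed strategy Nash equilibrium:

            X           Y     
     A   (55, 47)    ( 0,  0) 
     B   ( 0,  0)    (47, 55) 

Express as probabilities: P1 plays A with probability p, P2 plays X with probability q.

p = 0.5392, q = 0.4608

Work:
Find probabilities that make opponent indifferent:
P2 chooses q to make P1 indifferent between A and B
P1 chooses p to make P2 indifferent between X and Y
Mixed NE: P1 plays (A: 0.5392, B: 0.4608), P2 plays (X: 0.4608, Y: 0.5392)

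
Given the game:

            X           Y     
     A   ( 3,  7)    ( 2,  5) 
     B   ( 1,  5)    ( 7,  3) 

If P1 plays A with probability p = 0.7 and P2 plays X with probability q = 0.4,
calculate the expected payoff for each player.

E[P1] = 3.06, E[P2] = 5.2

Work:
E[P1] = p·q·π₁(A,X) + p·(1-q)·π₁(A,Y) + (1-p)·q·π₁(B,X) + (1-p)·(1-q)·π₁(B,Y)
= 0.7·0.4·3 + 0.7·0.6·2 + 0.3·0.4·1 + 0.3·0.6·7
= 3.06

E[P2] = 5.2 (similar calculation)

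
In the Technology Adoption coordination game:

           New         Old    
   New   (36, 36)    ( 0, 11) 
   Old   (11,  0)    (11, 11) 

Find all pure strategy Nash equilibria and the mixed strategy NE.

Pure NE: (New, New) and (Old, Old); Mixed NE: p = 0.3056, q = 0.3056

Work:
Check pure NE:
(New, New): (36, 36) - no unilateral deviation beneficial
(Old, Old): (11, 11) - no unilateral deviation beneficial
Mixed NE: P1 plays New with p = 0.3056, P2 plays New with q = 0.3056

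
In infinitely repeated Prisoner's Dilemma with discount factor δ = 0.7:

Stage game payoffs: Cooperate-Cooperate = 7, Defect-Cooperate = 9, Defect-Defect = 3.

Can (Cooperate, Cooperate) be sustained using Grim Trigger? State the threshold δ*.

δ* = 0.3333; since δ = 0.7 ≥ 0.3333, cooperation can be sustained

Work:
For Grim Trigger:
Cooperate forever: 7/(1-δ)
Defect then punished: 9 + 3·δ/(1-δ)
Need: 7/(1-δ) ≥ 9 + 3·δ/(1-δ)
Solving: δ ≥ (T-R)/(T-P) = (9-7)/(9-3) = 0.3333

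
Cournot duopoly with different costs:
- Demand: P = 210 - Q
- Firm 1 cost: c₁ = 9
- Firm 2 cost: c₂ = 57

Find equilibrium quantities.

q₁* = 83.0, q₂* = 35.0

Work:
Reaction: q₁ = (210 - 9 - q₂)/2
Reaction: q₂ = (210 - 57 - q₁)/2
Solve simultaneously:
q₁* = (210 - 2×9 + 57)/3 = 83.0
q₂* = (210 - 2×57 + 9)/3 = 35.0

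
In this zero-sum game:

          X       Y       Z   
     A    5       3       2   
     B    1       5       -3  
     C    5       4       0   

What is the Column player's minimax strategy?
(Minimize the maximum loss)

Column should play Z, value = 2

Work:
Column player minimizes Row's maximum payoff:
Column X: max payoff to Row = 5
Column Y: max payoff to Row = 5
Column Z: max payoff to Row = 2
Minimum is 2, achieved by column Z.
Minimax strategy: Z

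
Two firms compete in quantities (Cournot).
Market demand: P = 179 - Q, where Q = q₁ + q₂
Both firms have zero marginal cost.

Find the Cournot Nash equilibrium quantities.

q₁* = q₂* = 59.67; P* = 59.67

Work:
Profit: π_i = P·q_i = (a - q_i - q_j)·q_i
FOC: ∂π_i/∂q_i = a - 2q_i - q_j = 0
Reaction function: q_i = (179 - q_j)/2
Symmetry: q* = 179/3 = 59.67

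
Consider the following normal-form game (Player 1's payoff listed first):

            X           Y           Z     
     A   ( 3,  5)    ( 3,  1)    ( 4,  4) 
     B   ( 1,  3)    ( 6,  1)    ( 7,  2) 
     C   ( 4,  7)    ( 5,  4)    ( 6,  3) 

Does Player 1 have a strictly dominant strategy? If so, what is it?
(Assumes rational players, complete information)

No strictly dominant strategy exists for Player 1

Work:
A strategy strictly dominates another if it gives a strictly higher payoff against every opponent action. Compare each pair of P1's strategies column-by-column:
  A vs B: [3 vs 1, 3 vs 6, 4 vs 7] → A does not strictly dominate B (column Y: 3 ≤ 6)
  A vs C: [3 vs 4, 3 vs 5, 4 vs 6] → A does not strictly dominate C (column X: 3 ≤ 4)
  B vs A: [1 vs 3, 6 vs 3, 7 vs 4] → B does not strictly dominate A (column X: 1 ≤ 3)
  B vs C: [1 vs 4, 6 vs 5, 7 vs 6] → B does not strictly dominate C (column X: 1 ≤ 4)
  C vs A: [4 vs 3, 5 vs 3, 6 vs 4] → C strictly dominates A
  C vs B: [4 vs 1, 5 vs 6, 6 vs 7] → C does not strictly dominate B (column Y: 5 ≤ 6)
No single strategy strictly dominates all others → no strictly dominant strategy.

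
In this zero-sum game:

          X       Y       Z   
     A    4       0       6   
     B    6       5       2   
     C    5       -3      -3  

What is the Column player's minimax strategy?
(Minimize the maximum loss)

Column should play Y, value = 5

Work:
Column player minimizes Row's maximum payoff:
Column X: max payoff to Row = 6
Column Y: max payoff to Row = 5
Column Z: max payoff to Row = 6
Minimum is 5, achieved by column Y.
Minimax strategy: Y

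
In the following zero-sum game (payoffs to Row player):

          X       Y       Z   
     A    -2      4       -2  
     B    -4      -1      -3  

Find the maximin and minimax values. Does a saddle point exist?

Maximin = -2, Minimax = -2, Saddle: True

Work:
Row minimums: [-2, -4] → maximin = -2
Column maximums: [-2, 4, -2] → minimax = -2
Saddle point exists! Game value = -2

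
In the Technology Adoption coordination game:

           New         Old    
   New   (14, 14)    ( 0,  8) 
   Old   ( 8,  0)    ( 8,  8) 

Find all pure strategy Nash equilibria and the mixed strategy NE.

Pure NE: (New, New) and (Old, Old); Mixed NE: p = 0.5714, q = 0.5714

Work:
Check pure NE:
(New, New): (14, 14) - no unilateral deviation beneficial
(Old, Old): (8, 8) - no unilateral deviation beneficial
Mixed NE: P1 plays New with p = 0.5714, P2 plays New with q = 0.5714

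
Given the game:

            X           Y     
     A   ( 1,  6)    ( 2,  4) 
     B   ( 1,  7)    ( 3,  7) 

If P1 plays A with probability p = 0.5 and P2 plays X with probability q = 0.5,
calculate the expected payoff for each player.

E[P1] = 1.75, E[P2] = 6.0

Work:
E[P1] = p·q·π₁(A,X) + p·(1-q)·π₁(A,Y) + (1-p)·q·π₁(B,X) + (1-p)·(1-q)·π₁(B,Y)
= 0.5·0.5·1 + 0.5·0.5·2 + 0.5·0.5·1 + 0.5·0.5·3
= 1.75

E[P2] = 6.0 (similar calculation)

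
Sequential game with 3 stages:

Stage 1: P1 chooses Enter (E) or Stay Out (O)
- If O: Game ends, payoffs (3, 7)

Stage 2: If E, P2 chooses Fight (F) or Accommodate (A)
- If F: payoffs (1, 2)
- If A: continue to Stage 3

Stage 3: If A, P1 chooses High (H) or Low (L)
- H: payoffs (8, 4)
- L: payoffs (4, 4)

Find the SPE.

SPE: (E, A, H); Outcome (8, 4)

Work:
Stage 3: P1 chooses H (8 vs 4)
Stage 2: P2: F->2, A->4 (anticipating H). Choose A
Stage 1: P1: O->3, E->8 (anticipating A, H). Choose E
SPE path: E -> A -> H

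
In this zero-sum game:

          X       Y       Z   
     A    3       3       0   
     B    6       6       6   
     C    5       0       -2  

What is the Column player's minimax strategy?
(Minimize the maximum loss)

Column should play X or Y or Z (all achieve the minimum), value = 6

Work:
Column player minimizes Row's maximum payoff:
Column X: max payoff to Row = 6
Column Y: max payoff to Row = 6
Column Z: max payoff to Row = 6
Minimum is 6, achieved by columns X, Y, Z (tied).
Each of X or Y or Z is a minimax strategy.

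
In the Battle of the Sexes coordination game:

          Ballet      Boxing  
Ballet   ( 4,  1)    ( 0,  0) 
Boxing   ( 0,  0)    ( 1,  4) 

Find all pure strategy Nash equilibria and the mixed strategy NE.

Pure NE: (Ballet, Ballet) and (Boxing, Boxing); Mixed NE: p = 0.8, q = 0.2

Work:
Check pure NE:
(Ballet, Ballet): (4, 1) - no unilateral deviation beneficial
(Boxing, Boxing): (1, 4) - no unilateral deviation beneficial
Mixed NE: P1 plays Ballet with p = 0.8, P2 plays Ballet with q = 0.2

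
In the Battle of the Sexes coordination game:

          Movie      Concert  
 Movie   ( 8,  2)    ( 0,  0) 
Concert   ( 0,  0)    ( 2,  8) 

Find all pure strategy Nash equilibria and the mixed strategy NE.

Pure NE: (Movie, Movie) and (Concert, Concert); Mixed NE: p = 0.8, q = 0.2

Work:
Check pure NE:
(Movie, Movie): (8, 2) - no unilateral deviation beneficial
(Concert, Concert): (2, 8) - no unilateral deviation beneficial
Mixed NE: P1 plays Movie with p = 0.8, P2 plays Movie with q = 0.2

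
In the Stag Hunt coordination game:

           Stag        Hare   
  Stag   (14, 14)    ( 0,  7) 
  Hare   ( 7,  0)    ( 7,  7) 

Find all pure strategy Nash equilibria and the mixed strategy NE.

Pure NE: (Stag, Stag) and (Hare, Hare); Mixed NE: p = 0.5, q = 0.5

Work:
Check pure NE:
(Stag, Stag): (14, 14) - no unilateral deviation beneficial
(Hare, Hare): (7, 7) - no unilateral deviation beneficial
Mixed NE: P1 plays Stag with p = 0.5, P2 plays Stag with q = 0.5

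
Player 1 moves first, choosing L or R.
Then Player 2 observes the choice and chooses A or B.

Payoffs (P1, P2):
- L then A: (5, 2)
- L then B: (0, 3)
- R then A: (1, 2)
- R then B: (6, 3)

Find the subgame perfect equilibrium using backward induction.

P1 plays R, P2 plays B after L and B after R; Payoff (6, 3)

Work:
Backward induction:
After L: P2 chooses B → P1 gets 0
After R: P2 chooses B → P1 gets 6
P1 chooses R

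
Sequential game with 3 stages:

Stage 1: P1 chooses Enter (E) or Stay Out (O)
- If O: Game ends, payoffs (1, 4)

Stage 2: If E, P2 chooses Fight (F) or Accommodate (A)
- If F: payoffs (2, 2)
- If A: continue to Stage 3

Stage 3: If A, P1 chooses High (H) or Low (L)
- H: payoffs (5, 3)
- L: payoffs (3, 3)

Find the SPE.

SPE: (E, A, H); Outcome (5, 3)

Work:
Stage 3: P1 chooses H (5 vs 3)
Stage 2: P2: F->2, A->3 (anticipating H). Choose A
Stage 1: P1: O->1, E->5 (anticipating A, H). Choose E
SPE path: E -> A -> H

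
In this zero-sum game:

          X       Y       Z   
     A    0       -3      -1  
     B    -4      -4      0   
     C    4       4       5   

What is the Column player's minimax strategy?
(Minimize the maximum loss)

Column should play X or Y (all achieve the minimum), value = 4

Work:
Column player minimizes Row's maximum payoff:
Column X: max payoff to Row = 4
Column Y: max payoff to Row = 4
Column Z: max payoff to Row = 5
Minimum is 4, achieved by columns X, Y (tied).
Each of X or Y is a minimax strategy.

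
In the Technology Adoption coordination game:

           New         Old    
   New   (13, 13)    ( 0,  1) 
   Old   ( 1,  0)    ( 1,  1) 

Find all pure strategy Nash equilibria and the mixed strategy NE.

Pure NE: (New, New) and (Old, Old); Mixed NE: p = 0.0769, q = 0.0769

Work:
Check pure NE:
(New, New): (13, 13) - no unilateral deviation beneficial
(Old, Old): (1, 1) - no unilateral deviation beneficial
Mixed NE: P1 plays New with p = 0.0769, P2 plays New with q = 0.0769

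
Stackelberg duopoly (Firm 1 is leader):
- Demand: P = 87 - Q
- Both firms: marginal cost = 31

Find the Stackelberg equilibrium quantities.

q₁* (leader) = 28.0, q₂* (follower) = 14.0

Work:
Follower's reaction: q₂ = (a - c - q₁)/2
Leader substitutes: π₁ = q₁·(a - q₁ - (a-c-q₁)/2 - c)
FOC: q₁* = (87 - 31)/2 = 28.00
Then: q₂* = (87 - 31 - 28.0)/2 = 14.00
Leader has first-mover advantage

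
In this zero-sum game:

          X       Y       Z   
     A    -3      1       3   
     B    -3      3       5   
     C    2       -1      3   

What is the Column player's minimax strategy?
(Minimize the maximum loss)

Column should play X, value = 2

Work:
Column player minimizes Row's maximum payoff:
Column X: max payoff to Row = 2
Column Y: max payoff to Row = 3
Column Z: max payoff to Row = 5
Minimum is 2, achieved by column X.
Minimax strategy: X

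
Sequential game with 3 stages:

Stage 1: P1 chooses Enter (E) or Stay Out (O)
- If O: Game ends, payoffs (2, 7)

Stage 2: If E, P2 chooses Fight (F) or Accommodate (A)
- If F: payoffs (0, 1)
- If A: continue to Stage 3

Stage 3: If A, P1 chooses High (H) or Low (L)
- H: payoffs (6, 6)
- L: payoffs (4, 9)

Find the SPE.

SPE: (E, A, H); Outcome (6, 6)

Work:
Stage 3: P1 chooses H (6 vs 4)
Stage 2: P2: F->1, A->6 (anticipating H). Choose A
Stage 1: P1: O->2, E->6 (anticipating A, H). Choose E
SPE path: E -> A -> H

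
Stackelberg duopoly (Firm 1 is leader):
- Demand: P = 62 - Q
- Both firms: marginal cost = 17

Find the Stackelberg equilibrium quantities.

q₁* (leader) = 22.5, q₂* (follower) = 11.25

Work:
Follower's reaction: q₂ = (a - c - q₁)/2
Leader substitutes: π₁ = q₁·(a - q₁ - (a-c-q₁)/2 - c)
FOC: q₁* = (62 - 17)/2 = 22.50
Then: q₂* = (62 - 17 - 22.5)/2 = 11.25
Leader has first-mover advantage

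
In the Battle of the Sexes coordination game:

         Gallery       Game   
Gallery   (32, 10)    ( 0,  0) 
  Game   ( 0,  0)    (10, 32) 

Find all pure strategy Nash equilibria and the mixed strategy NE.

Pure NE: (Gallery, Gallery) and (Game, Game); Mixed NE: p = 0.7619, q = 0.2381

Work:
Check pure NE:
(Gallery, Gallery): (32, 10) - no unilateral deviation beneficial
(Game, Game): (10, 32) - no unilateral deviation beneficial
Mixed NE: P1 plays Gallery with p = 0.7619, P2 plays Gallery with q = 0.2381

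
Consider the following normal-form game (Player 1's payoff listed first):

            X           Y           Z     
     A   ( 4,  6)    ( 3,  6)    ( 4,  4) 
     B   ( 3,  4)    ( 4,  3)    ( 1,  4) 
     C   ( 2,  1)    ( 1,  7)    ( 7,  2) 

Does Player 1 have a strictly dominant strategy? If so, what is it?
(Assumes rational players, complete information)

No strictly dominant strategy exists for Player 1

Work:
A strategy strictly dominates another if it gives a strictly higher payoff against every opponent action. Compare each pair of P1's strategies column-by-column:
  A vs B: [4 vs 3, 3 vs 4, 4 vs 1] → A does not strictly dominate B (column Y: 3 ≤ 4)
  A vs C: [4 vs 2, 3 vs 1, 4 vs 7] → A does not strictly dominate C (column Z: 4 ≤ 7)
  B vs A: [3 vs 4, 4 vs 3, 1 vs 4] → B does not strictly dominate A (column X: 3 ≤ 4)
  B vs C: [3 vs 2, 4 vs 1, 1 vs 7] → B does not strictly dominate C (column Z: 1 ≤ 7)
  C vs A: [2 vs 4, 1 vs 3, 7 vs 4] → C does not strictly dominate A (column X: 2 ≤ 4)
  C vs B: [2 vs 3, 1 vs 4, 7 vs 1] → C does not strictly dominate B (column X: 2 ≤ 3)
No single strategy strictly dominates all others → no strictly dominant strategy.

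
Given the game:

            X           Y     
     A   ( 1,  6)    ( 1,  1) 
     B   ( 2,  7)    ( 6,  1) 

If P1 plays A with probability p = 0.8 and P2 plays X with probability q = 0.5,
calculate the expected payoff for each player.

E[P1] = 1.6, E[P2] = 3.6

Work:
E[P1] = p·q·π₁(A,X) + p·(1-q)·π₁(A,Y) + (1-p)·q·π₁(B,X) + (1-p)·(1-q)·π₁(B,Y)
= 0.8·0.5·1 + 0.8·0.5·1 + 0.2·0.5·2 + 0.2·0.5·6
= 1.6

E[P2] = 3.6 (similar calculation)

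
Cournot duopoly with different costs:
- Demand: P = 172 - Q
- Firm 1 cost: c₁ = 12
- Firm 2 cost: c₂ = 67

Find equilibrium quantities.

q₁* = 71.67, q₂* = 16.67

Work:
Reaction: q₁ = (172 - 12 - q₂)/2
Reaction: q₂ = (172 - 67 - q₁)/2
Solve simultaneously:
q₁* = (172 - 2×12 + 67)/3 = 71.67
q₂* = (172 - 2×67 + 12)/3 = 16.67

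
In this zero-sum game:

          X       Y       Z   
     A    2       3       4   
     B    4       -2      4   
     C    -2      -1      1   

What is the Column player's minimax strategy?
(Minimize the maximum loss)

Column should play Y, value = 3

Work:
Column player minimizes Row's maximum payoff:
Column X: max payoff to Row = 4
Column Y: max payoff to Row = 3
Column Z: max payoff to Row = 4
Minimum is 3, achieved by column Y.
Minimax strategy: Y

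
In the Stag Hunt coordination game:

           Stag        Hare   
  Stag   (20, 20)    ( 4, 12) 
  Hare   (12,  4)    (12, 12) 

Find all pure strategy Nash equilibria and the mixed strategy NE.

Pure NE: (Stag, Stag) and (Hare, Hare); Mixed NE: p = 0.5, q = 0.5

Work:
Check pure NE:
(Stag, Stag): (20, 20) - no unilateral deviation beneficial
(Hare, Hare): (12, 12) - no unilateral deviation beneficial
Mixed NE: P1 plays Stag with p = 0.5, P2 plays Stag with q = 0.5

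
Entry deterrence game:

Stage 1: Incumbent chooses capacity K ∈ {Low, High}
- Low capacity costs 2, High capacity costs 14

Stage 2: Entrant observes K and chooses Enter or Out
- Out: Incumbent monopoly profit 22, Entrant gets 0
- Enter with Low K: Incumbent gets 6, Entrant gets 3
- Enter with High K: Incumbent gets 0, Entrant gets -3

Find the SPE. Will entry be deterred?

SPE: (High, Enter|Low, Out|High); Entry deterred. Incumbent net profit = 8

Work:
After Low K: Entrant enters (3 > 0)
After High K: Entrant stays out (-3 < 0)
Incumbent: Low → 6−2=4, High → 22−14=8
Incumbent chooses High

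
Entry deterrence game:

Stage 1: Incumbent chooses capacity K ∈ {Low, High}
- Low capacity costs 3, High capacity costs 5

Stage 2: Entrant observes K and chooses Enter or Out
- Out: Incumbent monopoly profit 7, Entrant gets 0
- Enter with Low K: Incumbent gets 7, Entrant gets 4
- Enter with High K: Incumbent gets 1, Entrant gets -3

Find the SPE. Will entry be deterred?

SPE: (Low, Enter|Low, Out|High); Entry not deterred. Incumbent net profit = 4, Entrant gets 4

Work:
After Low K: Entrant enters (4 > 0)
After High K: Entrant stays out (-3 < 0)
Incumbent: Low → 7−3=4, High → 7−5=2
Incumbent chooses Low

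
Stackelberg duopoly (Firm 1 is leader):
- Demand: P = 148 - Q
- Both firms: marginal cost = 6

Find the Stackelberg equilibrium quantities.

q₁* (leader) = 71.0, q₂* (follower) = 35.5

Work:
Follower's reaction: q₂ = (a - c - q₁)/2
Leader substitutes: π₁ = q₁·(a - q₁ - (a-c-q₁)/2 - c)
FOC: q₁* = (148 - 6)/2 = 71.00
Then: q₂* = (148 - 6 - 71.0)/2 = 35.50
Leader has first-mover advantage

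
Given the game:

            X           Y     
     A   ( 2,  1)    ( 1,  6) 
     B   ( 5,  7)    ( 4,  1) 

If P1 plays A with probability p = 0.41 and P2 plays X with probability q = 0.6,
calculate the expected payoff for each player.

E[P1] = 3.37, E[P2] = 3.944

Work:
E[P1] = p·q·π₁(A,X) + p·(1-q)·π₁(A,Y) + (1-p)·q·π₁(B,X) + (1-p)·(1-q)·π₁(B,Y)
= 0.41·0.6·2 + 0.41·0.4·1 + 0.59·0.6·5 + 0.59·0.4·4
= 3.37

E[P2] = 3.944 (similar calculation)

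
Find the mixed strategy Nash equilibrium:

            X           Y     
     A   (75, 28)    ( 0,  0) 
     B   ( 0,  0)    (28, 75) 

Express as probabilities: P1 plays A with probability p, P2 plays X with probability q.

p = 0.7282, q = 0.2718

Work:
Find probabilities that make opponent indifferent:
P2 chooses q to make P1 indifferent between A and B
P1 chooses p to make P2 indifferent between X and Y
Mixed NE: P1 plays (A: 0.7282, B: 0.2718), P2 plays (X: 0.2718, Y: 0.7282)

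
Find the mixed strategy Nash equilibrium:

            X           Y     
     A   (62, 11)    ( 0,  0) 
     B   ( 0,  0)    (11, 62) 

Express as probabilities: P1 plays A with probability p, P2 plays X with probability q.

p = 0.8493, q = 0.1507

Work:
Find probabilities that make opponent indifferent:
P2 chooses q to make P1 indifferent between A and B
P1 chooses p to make P2 indifferent between X and Y
Mixed NE: P1 plays (A: 0.8493, B: 0.1507), P2 plays (X: 0.1507, Y: 0.8493)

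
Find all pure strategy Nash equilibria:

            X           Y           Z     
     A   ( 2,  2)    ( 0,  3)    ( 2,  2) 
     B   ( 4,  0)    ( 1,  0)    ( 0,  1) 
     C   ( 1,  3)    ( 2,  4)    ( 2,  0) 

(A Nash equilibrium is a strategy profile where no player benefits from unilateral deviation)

Nash equilibrium: (C, Y)

Work:
Best responses:
  P1 vs X: payoffs [2, 4, 1] → best response B (payoff 4)
  P1 vs Y: payoffs [0, 1, 2] → best response C (payoff 2)
  P1 vs Z: payoffs [2, 0, 2] → best response A/C (payoff 2)
  P2 vs A: payoffs [2, 3, 2] → best response Y (payoff 3)
  P2 vs B: payoffs [0, 0, 1] → best response Z (payoff 1)
  P2 vs C: payoffs [3, 4, 0] → best response Y (payoff 4)
Mutual best responses: (C,Y) → Nash equilibria.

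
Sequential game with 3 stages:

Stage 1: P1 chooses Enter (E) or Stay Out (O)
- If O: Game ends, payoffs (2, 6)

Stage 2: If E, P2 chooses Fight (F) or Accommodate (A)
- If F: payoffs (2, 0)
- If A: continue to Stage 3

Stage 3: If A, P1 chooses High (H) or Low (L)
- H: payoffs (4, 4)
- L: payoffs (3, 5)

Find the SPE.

SPE: (E, A, H); Outcome (4, 4)

Work:
Stage 3: P1 chooses H (4 vs 3)
Stage 2: P2: F->0, A->4 (anticipating H). Choose A
Stage 1: P1: O->2, E->4 (anticipating A, H). Choose E
SPE path: E -> A -> H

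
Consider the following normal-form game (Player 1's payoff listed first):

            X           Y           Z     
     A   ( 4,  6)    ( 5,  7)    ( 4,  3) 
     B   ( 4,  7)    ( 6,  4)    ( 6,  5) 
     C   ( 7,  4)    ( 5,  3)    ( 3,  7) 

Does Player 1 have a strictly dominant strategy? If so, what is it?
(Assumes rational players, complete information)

No strictly dominant strategy exists for Player 1

Work:
A strategy strictly dominates another if it gives a strictly higher payoff against every opponent action. Compare each pair of P1's strategies column-by-column:
  A vs B: [4 vs 4, 5 vs 6, 4 vs 6] → A does not strictly dominate B (column X: 4 ≤ 4)
  A vs C: [4 vs 7, 5 vs 5, 4 vs 3] → A does not strictly dominate C (column X: 4 ≤ 7)
  B vs A: [4 vs 4, 6 vs 5, 6 vs 4] → B does not strictly dominate A (column X: 4 ≤ 4)
  B vs C: [4 vs 7, 6 vs 5, 6 vs 3] → B does not strictly dominate C (column X: 4 ≤ 7)
  C vs A: [7 vs 4, 5 vs 5, 3 vs 4] → C does not strictly dominate A (column Y: 5 ≤ 5)
  C vs B: [7 vs 4, 5 vs 6, 3 vs 6] → C does not strictly dominate B (column Y: 5 ≤ 6)
No single strategy strictly dominates all others → no strictly dominant strategy.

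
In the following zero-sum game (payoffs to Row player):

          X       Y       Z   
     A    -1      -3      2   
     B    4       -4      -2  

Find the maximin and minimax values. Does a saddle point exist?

Maximin = -3, Minimax = -3, Saddle: True

Work:
Row minimums: [-3, -4] → maximin = -3
Column maximums: [4, -3, 2] → minimax = -3
Saddle point exists! Game value = -3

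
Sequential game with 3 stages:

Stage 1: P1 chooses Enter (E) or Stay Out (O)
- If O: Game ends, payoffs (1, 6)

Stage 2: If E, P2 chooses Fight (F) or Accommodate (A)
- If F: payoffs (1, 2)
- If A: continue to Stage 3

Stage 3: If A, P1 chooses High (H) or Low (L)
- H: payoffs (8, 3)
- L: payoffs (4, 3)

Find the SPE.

SPE: (E, A, H); Outcome (8, 3)

Work:
Stage 3: P1 chooses H (8 vs 4)
Stage 2: P2: F->2, A->3 (anticipating H). Choose A
Stage 1: P1: O->1, E->8 (anticipating A, H). Choose E
SPE path: E -> A -> H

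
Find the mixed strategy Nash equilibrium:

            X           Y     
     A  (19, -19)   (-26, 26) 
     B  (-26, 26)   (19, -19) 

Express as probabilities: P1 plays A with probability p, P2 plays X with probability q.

p = 0.5, q = 0.5

Work:
Find probabilities that make opponent indifferent:
P2 chooses q to make P1 indifferent between A and B
P1 chooses p to make P2 indifferent between X and Y
Mixed NE: P1 plays (A: 0.5, B: 0.5), P2 plays (X: 0.5, Y: 0.5)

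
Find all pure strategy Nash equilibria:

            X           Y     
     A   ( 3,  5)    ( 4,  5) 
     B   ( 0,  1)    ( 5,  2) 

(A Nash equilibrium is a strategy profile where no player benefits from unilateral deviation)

Nash equilibrium: (A, X), (B, Y)

Work:
Best responses:
  P1 vs X: payoffs [3, 0] → best response A (payoff 3)
  P1 vs Y: payoffs [4, 5] → best response B (payoff 5)
  P2 vs A: payoffs [5, 5] → best response X/Y (payoff 5)
  P2 vs B: payoffs [1, 2] → best response Y (payoff 2)
Mutual best responses: (A,X), (B,Y) → Nash equilibria.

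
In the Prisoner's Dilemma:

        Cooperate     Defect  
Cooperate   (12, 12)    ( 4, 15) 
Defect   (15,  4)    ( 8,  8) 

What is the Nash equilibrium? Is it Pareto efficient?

(Defect, Defect) is NE; not Pareto efficient

Work:
Defect dominates Cooperate for both players:
If P2 cooperates: Defect (15) > Cooperate (12)
If P2 defects: Defect (8) > Cooperate (4)
NE: (Defect, Defect) with payoff (8, 8)
But (Cooperate, Cooperate) = (12, 12) Pareto dominates (8, 8)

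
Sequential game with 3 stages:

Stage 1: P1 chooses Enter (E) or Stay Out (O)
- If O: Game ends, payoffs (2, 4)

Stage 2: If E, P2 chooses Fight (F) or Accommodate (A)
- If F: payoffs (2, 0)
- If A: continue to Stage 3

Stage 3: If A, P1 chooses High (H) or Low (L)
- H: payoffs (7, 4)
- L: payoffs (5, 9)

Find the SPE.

SPE: (E, A, H); Outcome (7, 4)

Work:
Stage 3: P1 chooses H (7 vs 5)
Stage 2: P2: F->0, A->4 (anticipating H). Choose A
Stage 1: P1: O->2, E->7 (anticipating A, H). Choose E
SPE path: E -> A -> H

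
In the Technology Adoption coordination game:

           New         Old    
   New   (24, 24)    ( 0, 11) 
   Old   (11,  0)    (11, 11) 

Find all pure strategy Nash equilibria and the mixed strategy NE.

Pure NE: (New, New) and (Old, Old); Mixed NE: p = 0.4583, q = 0.4583

Work:
Check pure NE:
(New, New): (24, 24) - no unilateral deviation beneficial
(Old, Old): (11, 11) - no unilateral deviation beneficial
Mixed NE: P1 plays New with p = 0.4583, P2 plays New with q = 0.4583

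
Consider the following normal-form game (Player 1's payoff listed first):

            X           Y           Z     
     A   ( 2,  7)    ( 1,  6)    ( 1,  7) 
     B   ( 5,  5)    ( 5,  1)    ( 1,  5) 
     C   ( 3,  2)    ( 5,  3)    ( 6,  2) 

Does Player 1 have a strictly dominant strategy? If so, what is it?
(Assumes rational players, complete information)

No strictly dominant strategy exists for Player 1

Work:
A strategy strictly dominates another if it gives a strictly higher payoff against every opponent action. Compare each pair of P1's strategies column-by-column:
  A vs B: [2 vs 5, 1 vs 5, 1 vs 1] → A does not strictly dominate B (column X: 2 ≤ 5)
  A vs C: [2 vs 3, 1 vs 5, 1 vs 6] → A does not strictly dominate C (column X: 2 ≤ 3)
  B vs A: [5 vs 2, 5 vs 1, 1 vs 1] → B does not strictly dominate A (column Z: 1 ≤ 1)
  B vs C: [5 vs 3, 5 vs 5, 1 vs 6] → B does not strictly dominate C (column Y: 5 ≤ 5)
  C vs A: [3 vs 2, 5 vs 1, 6 vs 1] → C strictly dominates A
  C vs B: [3 vs 5, 5 vs 5, 6 vs 1] → C does not strictly dominate B (column X: 3 ≤ 5)
No single strategy strictly dominates all others → no strictly dominant strategy.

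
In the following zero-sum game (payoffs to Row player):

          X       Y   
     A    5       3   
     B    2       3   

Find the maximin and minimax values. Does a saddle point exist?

Maximin = 3, Minimax = 3, Saddle: True

Work:
Row minimums: [3, 2] → maximin = 3
Column maximums: [5, 3] → minimax = 3
Saddle point exists! Game value = 3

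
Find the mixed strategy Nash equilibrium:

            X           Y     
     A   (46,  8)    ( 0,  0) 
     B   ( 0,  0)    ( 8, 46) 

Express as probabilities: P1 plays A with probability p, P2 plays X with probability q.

p = 0.8519, q = 0.1481

Work:
Find probabilities that make opponent indifferent:
P2 chooses q to make P1 indifferent between A and B
P1 chooses p to make P2 indifferent between X and Y
Mixed NE: P1 plays (A: 0.8519, B: 0.1481), P2 plays (X: 0.1481, Y: 0.8519)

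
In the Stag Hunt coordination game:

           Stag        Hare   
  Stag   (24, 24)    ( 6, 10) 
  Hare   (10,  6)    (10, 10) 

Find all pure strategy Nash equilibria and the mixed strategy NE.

Pure NE: (Stag, Stag) and (Hare, Hare); Mixed NE: p = 0.2222, q = 0.2222

Work:
Check pure NE:
(Stag, Stag): (24, 24) - no unilateral deviation beneficial
(Hare, Hare): (10, 10) - no unilateral deviation beneficial
Mixed NE: P1 plays Stag with p = 0.2222, P2 plays Stag with q = 0.2222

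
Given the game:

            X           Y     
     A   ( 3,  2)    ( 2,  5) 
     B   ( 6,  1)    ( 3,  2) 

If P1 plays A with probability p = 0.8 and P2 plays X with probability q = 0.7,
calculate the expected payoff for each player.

E[P1] = 3.18, E[P2] = 2.58

Work:
E[P1] = p·q·π₁(A,X) + p·(1-q)·π₁(A,Y) + (1-p)·q·π₁(B,X) + (1-p)·(1-q)·π₁(B,Y)
= 0.8·0.7·3 + 0.8·0.3·2 + 0.2·0.7·6 + 0.2·0.3·3
= 3.18

E[P2] = 2.58 (similar calculation)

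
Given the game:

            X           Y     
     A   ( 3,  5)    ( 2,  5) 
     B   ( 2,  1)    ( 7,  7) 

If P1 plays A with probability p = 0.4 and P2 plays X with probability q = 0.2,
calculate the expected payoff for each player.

E[P1] = 4.48, E[P2] = 5.48

Work:
E[P1] = p·q·π₁(A,X) + p·(1-q)·π₁(A,Y) + (1-p)·q·π₁(B,X) + (1-p)·(1-q)·π₁(B,Y)
= 0.4·0.2·3 + 0.4·0.8·2 + 0.6·0.2·2 + 0.6·0.8·7
= 4.48

E[P2] = 5.48 (similar calculation)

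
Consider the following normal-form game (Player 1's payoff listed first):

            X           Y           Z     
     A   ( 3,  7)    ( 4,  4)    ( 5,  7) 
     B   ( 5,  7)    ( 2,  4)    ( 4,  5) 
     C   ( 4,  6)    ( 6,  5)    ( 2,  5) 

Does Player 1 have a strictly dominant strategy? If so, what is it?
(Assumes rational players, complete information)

No strictly dominant strategy exists for Player 1

Work:
A strategy strictly dominates another if it gives a strictly higher payoff against every opponent action. Compare each pair of P1's strategies column-by-column:
  A vs B: [3 vs 5, 4 vs 2, 5 vs 4] → A does not strictly dominate B (column X: 3 ≤ 5)
  A vs C: [3 vs 4, 4 vs 6, 5 vs 2] → A does not strictly dominate C (column X: 3 ≤ 4)
  B vs A: [5 vs 3, 2 vs 4, 4 vs 5] → B does not strictly dominate A (column Y: 2 ≤ 4)
  B vs C: [5 vs 4, 2 vs 6, 4 vs 2] → B does not strictly dominate C (column Y: 2 ≤ 6)
  C vs A: [4 vs 3, 6 vs 4, 2 vs 5] → C does not strictly dominate A (column Z: 2 ≤ 5)
  C vs B: [4 vs 5, 6 vs 2, 2 vs 4] → C does not strictly dominate B (column X: 4 ≤ 5)
No single strategy strictly dominates all others → no strictly dominant strategy.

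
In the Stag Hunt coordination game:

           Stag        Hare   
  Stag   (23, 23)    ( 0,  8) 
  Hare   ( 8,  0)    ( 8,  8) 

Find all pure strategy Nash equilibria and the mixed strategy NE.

Pure NE: (Stag, Stag) and (Hare, Hare); Mixed NE: p = 0.3478, q = 0.3478

Work:
Check pure NE:
(Stag, Stag): (23, 23) - no unilateral deviation beneficial
(Hare, Hare): (8, 8) - no unilateral deviation beneficial
Mixed NE: P1 plays Stag with p = 0.3478, P2 plays Stag with q = 0.3478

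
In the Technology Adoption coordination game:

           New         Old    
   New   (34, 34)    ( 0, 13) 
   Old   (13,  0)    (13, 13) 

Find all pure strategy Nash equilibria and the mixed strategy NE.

Pure NE: (New, New) and (Old, Old); Mixed NE: p = 0.3824, q = 0.3824

Work:
Check pure NE:
(New, New): (34, 34) - no unilateral deviation beneficial
(Old, Old): (13, 13) - no unilateral deviation beneficial
Mixed NE: P1 plays New with p = 0.3824, P2 plays New with q = 0.3824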